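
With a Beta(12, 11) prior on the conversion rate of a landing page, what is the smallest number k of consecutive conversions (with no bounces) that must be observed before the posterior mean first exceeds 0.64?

After k conversions and 0 bounces the posterior is Beta(12+k, 11), with mean (12+k)/(12+11+k).
Set (12+k)/(23+k) > 0.64 and solve: k > (0.64·23 − 12)/(1 − 0.64) = 7.556.
The smallest integer exceeding 7.556 is 8, and checking k=8: (20)/(31) = 0.6452 > 0.64.

k = 8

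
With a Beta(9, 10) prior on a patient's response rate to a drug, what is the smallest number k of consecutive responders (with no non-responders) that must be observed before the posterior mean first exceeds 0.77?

After k responders and 0 non-responders the posterior is Beta(9+k, 10), with mean (9+k)/(9+10+k).
Set (9+k)/(19+k) > 0.77 and solve: k > (0.77·19 − 9)/(1 − 0.77) = 24.478.
The smallest integer exceeding 24.478 is 25.

k = 25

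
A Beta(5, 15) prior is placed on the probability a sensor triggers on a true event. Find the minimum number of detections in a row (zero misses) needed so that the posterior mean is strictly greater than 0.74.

After k detections and 0 misses the posterior is Beta(5+k, 15), with mean (5+k)/(5+15+k).
Set (5+k)/(20+k) > 0.74 and solve: k > (0.74·20 − 5)/(1 − 0.74) = 37.692.
The smallest integer exceeding 37.692 is 38.

k = 38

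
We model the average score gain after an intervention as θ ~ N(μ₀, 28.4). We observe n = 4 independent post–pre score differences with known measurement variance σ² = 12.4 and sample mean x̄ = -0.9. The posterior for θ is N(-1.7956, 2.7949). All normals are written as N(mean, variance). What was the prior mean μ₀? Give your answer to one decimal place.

μ₀ = -10.0

With known observation variance, the Normal–Normal posterior has precision τ_n = τ₀ + n/σ² and mean μ_n = (τ₀μ₀ + (n/σ²)x̄)/τ_n.
Here τ₀ = 1/28.4 = 0.035211 and τ_data = 4/12.4 = 0.322581, so τ_n = 0.357792.
Rearranging for μ₀: μ₀ = (μ_n·τ_n − τ_data·x̄)/τ₀ = (-1.7956·0.357792 − 0.322581·-0.9) / 0.035211 = -0.352128/0.035211 ≈ -10.0.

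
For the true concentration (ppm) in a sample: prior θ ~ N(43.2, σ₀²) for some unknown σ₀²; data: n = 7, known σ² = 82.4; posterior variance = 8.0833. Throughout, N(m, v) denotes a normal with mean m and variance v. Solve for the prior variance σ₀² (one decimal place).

σ₀² = 25.8

Posterior precision equals prior precision plus data precision: 1/σ_n² = 1/σ₀² + n/σ².
So 1/σ₀² = 1/8.0833 − 7/82.4 = 0.123712 − 0.084951 = 0.038761.
Hence σ₀² = 1/0.038761 ≈ 25.8.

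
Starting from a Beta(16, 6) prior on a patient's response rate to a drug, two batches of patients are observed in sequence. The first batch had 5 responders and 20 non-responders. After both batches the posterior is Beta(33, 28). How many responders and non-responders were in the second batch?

Because Beta–binomial updating is additive in the counts, the combined data contributed (α_post−α_prior, β_post−β_prior) successes and failures.
Total across both batches: 33−16=17 responders, 28−6=22 non-responders.
Subtract the first batch: 17−5=12 responders and 22−20=2 non-responders.

12 responders and 2 non-responders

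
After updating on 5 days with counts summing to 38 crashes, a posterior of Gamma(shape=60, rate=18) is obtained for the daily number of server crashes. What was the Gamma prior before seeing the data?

A Gamma(α, β) prior (rate parametrization) on a Poisson rate with n observations summing to S gives posterior Gamma(α+S, β+n).
So α = 60 − 38 = 22 and β = 18 − 5 = 13.

Gamma(shape=22, rate=13)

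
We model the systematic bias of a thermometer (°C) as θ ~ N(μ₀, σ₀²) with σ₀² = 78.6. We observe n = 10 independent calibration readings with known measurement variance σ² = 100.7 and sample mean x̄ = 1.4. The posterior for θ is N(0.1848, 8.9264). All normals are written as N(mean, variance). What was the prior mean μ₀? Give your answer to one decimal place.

With known observation variance, the Normal–Normal posterior has precision τ_n = τ₀ + n/σ² and mean μ_n = (τ₀μ₀ + (n/σ²)x̄)/τ_n.
Here τ₀ = 1/78.6 = 0.012723 and τ_data = 10/100.7 = 0.099305, so τ_n = 0.112028.
Rearranging for μ₀: μ₀ = (μ_n·τ_n − τ_data·x̄)/τ₀ = (0.1848·0.112028 − 0.099305·1.4) / 0.012723 = -0.118324/0.012723 ≈ -9.3.

μ₀ = -9.3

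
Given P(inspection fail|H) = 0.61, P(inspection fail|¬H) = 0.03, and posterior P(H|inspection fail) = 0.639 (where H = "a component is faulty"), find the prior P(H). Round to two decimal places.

P(H) = 0.08

Bayes' rule in odds form gives O(H|E) = O(H)·[P(E|H)/P(E|¬H)], hence O(H) = O(H|E)/LR.
Posterior odds = 0.639/(1−0.639) = 1.7701. LR = 0.61/0.03 = 20.3333.
Prior odds = 1.7701/20.3333 = 0.0871, so P(H) = 0.0871/(1+0.0871) ≈ 0.08.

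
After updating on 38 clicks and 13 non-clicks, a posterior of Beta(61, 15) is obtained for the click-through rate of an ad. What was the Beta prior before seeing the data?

Beta(23, 2)

A Beta(a, b) prior with s successes and f failures in binomial data gives a Beta(a+s, b+f) posterior.
So a = 61 − 38 = 23 and b = 15 − 13 = 2.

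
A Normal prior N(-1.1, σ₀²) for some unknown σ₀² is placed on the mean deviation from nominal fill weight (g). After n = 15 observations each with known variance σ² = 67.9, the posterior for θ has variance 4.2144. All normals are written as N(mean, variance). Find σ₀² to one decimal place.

σ₀² = 61.1

For the Normal–Normal model with known σ², precisions add: τ_n = τ₀ + n/σ².
So 1/σ₀² = 1/4.2144 − 15/67.9 = 0.237282 − 0.220913 = 0.016369.
Hence σ₀² = 1/0.016369 ≈ 61.1.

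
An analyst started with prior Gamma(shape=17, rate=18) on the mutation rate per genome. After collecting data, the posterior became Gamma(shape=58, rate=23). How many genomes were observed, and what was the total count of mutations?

n = 5 genomes with total 41 mutations

Gamma–Poisson conjugacy: posterior shape = α + Σxᵢ, posterior rate = β + n.
Matching: Σxᵢ = 58 − 17 = 41 and n = 23 − 18 = 5.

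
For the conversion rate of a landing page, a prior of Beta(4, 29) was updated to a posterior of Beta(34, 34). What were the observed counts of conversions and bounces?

A Beta(a, b) prior with s successes and f failures in binomial data gives a Beta(a+s, b+f) posterior.
So s = 34 − 4 = 30 and f = 34 − 29 = 5.

30 conversions and 5 bounces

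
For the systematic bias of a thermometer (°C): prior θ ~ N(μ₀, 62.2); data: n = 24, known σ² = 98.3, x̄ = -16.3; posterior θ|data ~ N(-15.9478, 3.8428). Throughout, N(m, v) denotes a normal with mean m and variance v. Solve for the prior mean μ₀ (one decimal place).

The posterior mean is a precision-weighted average: μ_n = (τ₀μ₀ + τ_data·x̄)/(τ₀+τ_data), with τ₀=1/σ₀² and τ_data=n/σ².
Here τ₀ = 1/62.2 = 0.016077 and τ_data = 24/98.3 = 0.244151, so τ_n = 0.260228.
Rearranging for μ₀: μ₀ = (μ_n·τ_n − τ_data·x̄)/τ₀ = (-15.9478·0.260228 − 0.244151·-16.3) / 0.016077 = -0.170403/0.016077 ≈ -10.6.

μ₀ = -10.6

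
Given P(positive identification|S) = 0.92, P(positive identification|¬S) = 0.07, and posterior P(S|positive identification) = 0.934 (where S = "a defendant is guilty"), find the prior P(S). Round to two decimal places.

Bayes' rule in odds form gives O(S|E) = O(S)·[P(E|S)/P(E|¬S)], hence O(S) = O(S|E)/LR.
Posterior odds = 0.934/(1−0.934) = 14.1515. LR = 0.92/0.07 = 13.1429.
Prior odds = 14.1515/13.1429 = 1.0767, so P(S) = 1.0767/(1+1.0767) ≈ 0.52.

P(S) = 0.52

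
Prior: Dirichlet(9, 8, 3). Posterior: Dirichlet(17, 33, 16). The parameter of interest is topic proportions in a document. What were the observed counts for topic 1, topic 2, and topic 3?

counts (8, 25, 13)

For a Dirichlet(α) prior with multinomial counts c, the posterior is Dirichlet(α + c) componentwise.
Counts are posterior − prior componentwise: 17−9=8, 33−8=25, 16−3=13.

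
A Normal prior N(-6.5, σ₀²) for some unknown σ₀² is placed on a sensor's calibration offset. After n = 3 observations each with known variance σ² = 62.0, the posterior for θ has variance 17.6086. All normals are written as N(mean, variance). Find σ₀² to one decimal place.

For the Normal–Normal model with known σ², precisions add: τ_n = τ₀ + n/σ².
So 1/σ₀² = 1/17.6086 − 3/62.0 = 0.056790 − 0.048387 = 0.008403.
Hence σ₀² = 1/0.008403 ≈ 119.0.

σ₀² = 119.0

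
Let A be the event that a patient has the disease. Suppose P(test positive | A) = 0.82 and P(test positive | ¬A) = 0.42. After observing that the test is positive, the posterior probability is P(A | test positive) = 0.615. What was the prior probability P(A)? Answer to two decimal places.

In odds form, posterior odds = prior odds × likelihood ratio, so prior odds = posterior odds ÷ LR.
Posterior odds = 0.615/(1−0.615) = 1.5974. LR = 0.82/0.42 = 1.9524.
Prior odds = 1.5974/1.9524 = 0.8182, so P(A) = 0.8182/(1+0.8182) ≈ 0.45.

P(A) = 0.45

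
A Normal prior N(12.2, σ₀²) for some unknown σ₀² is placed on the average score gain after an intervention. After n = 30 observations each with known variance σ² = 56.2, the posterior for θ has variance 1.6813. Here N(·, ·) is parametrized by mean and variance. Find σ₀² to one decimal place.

σ₀² = 16.4

Posterior precision equals prior precision plus data precision: 1/σ_n² = 1/σ₀² + n/σ².
So 1/σ₀² = 1/1.6813 − 30/56.2 = 0.594778 − 0.533808 = 0.060970.
Hence σ₀² = 1/0.060970 ≈ 16.4.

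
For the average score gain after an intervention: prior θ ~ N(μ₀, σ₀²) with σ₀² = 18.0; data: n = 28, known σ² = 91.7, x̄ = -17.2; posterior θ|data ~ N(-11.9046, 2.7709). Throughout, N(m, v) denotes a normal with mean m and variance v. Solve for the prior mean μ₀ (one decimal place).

The posterior mean is a precision-weighted average: μ_n = (τ₀μ₀ + τ_data·x̄)/(τ₀+τ_data), with τ₀=1/σ₀² and τ_data=n/σ².
Here τ₀ = 1/18.0 = 0.055556 and τ_data = 28/91.7 = 0.305344, so τ_n = 0.360900.
Rearranging for μ₀: μ₀ = (μ_n·τ_n − τ_data·x̄)/τ₀ = (-11.9046·0.360900 − 0.305344·-17.2) / 0.055556 = 0.955547/0.055556 ≈ 17.2.

μ₀ = 17.2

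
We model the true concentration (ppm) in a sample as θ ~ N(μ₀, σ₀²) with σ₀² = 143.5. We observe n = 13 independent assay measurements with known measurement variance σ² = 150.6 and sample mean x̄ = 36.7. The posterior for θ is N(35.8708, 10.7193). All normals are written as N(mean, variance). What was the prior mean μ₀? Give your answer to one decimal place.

The posterior mean is a precision-weighted average: μ_n = (τ₀μ₀ + τ_data·x̄)/(τ₀+τ_data), with τ₀=1/σ₀² and τ_data=n/σ².
Here τ₀ = 1/143.5 = 0.006969 and τ_data = 13/150.6 = 0.086321, so τ_n = 0.093290.
Rearranging for μ₀: μ₀ = (μ_n·τ_n − τ_data·x̄)/τ₀ = (35.8708·0.093290 − 0.086321·36.7) / 0.006969 = 0.178406/0.006969 ≈ 25.6.

μ₀ = 25.6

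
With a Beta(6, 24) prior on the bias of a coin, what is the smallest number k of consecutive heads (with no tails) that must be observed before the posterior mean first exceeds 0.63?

After k heads and 0 tails the posterior is Beta(6+k, 24), with mean (6+k)/(6+24+k).
Set (6+k)/(30+k) > 0.63 and solve: k > (0.63·30 − 6)/(1 − 0.63) = 34.865.
The smallest integer exceeding 34.865 is 35, and checking k=35: (41)/(65) = 0.6308 > 0.63.

k = 35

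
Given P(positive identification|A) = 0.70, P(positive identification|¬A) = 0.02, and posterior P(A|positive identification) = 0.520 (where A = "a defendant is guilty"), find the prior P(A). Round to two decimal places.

Bayes' rule in odds form gives O(A|E) = O(A)·[P(E|A)/P(E|¬A)], hence O(A) = O(A|E)/LR.
Posterior odds = 0.520/(1−0.520) = 1.0833. LR = 0.70/0.02 = 35.0000.
Prior odds = 1.0833/35.0000 = 0.0310, so P(A) = 0.0310/(1+0.0310) ≈ 0.03.

P(A) = 0.03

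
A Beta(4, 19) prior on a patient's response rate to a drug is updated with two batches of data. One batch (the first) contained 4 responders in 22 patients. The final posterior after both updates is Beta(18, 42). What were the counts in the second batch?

10 responders and 5 non-responders

Sequential conjugate updates are equivalent to a single update on the pooled data, so total successes = posterior α − prior α and total failures = posterior β − prior β.
Total across both batches: 18−4=14 responders, 42−19=23 non-responders.
Subtract the first batch: 14−4=10 responders and 23−18=5 non-responders.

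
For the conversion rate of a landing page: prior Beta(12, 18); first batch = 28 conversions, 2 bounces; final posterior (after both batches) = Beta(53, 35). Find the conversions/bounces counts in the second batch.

Because Beta–binomial updating is additive in the counts, the combined data contributed (α_post−α_prior, β_post−β_prior) successes and failures.
Total across both batches: 53−12=41 conversions, 35−18=17 bounces.
Subtract the first batch: 41−28=13 conversions and 17−2=15 bounces.

13 conversions and 15 bounces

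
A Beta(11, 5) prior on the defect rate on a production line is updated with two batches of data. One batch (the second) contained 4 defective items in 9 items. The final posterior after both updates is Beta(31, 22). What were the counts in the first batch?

Sequential conjugate updates are equivalent to a single update on the pooled data, so total successes = posterior α − prior α and total failures = posterior β − prior β.
Total across both batches: 31−11=20 defective items, 22−5=17 good items.
Subtract the second batch: 20−4=16 defective items and 17−5=12 good items.

16 defective items and 12 good items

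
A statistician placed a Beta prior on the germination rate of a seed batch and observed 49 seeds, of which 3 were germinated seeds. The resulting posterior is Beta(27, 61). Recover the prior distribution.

Beta(24, 15)

Under Beta–binomial conjugacy the posterior parameters are (a+s, b+f).
Subtract the data counts: 27−3=24, 61−46=15.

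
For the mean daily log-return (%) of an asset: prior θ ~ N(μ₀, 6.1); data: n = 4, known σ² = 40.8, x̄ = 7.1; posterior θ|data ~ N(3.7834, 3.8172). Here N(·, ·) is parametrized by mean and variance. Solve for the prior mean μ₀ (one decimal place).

μ₀ = 1.8

With known observation variance, the Normal–Normal posterior has precision τ_n = τ₀ + n/σ² and mean μ_n = (τ₀μ₀ + (n/σ²)x̄)/τ_n.
Here τ₀ = 1/6.1 = 0.163934 and τ_data = 4/40.8 = 0.098039, so τ_n = 0.261973.
Rearranging for μ₀: μ₀ = (μ_n·τ_n − τ_data·x̄)/τ₀ = (3.7834·0.261973 − 0.098039·7.1) / 0.163934 = 0.295072/0.163934 ≈ 1.8.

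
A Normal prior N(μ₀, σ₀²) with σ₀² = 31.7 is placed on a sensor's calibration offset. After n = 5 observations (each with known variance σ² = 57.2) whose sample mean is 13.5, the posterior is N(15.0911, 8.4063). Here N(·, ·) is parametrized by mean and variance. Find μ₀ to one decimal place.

μ₀ = 19.5

With known observation variance, the Normal–Normal posterior has precision τ_n = τ₀ + n/σ² and mean μ_n = (τ₀μ₀ + (n/σ²)x̄)/τ_n.
Here τ₀ = 1/31.7 = 0.031546 and τ_data = 5/57.2 = 0.087413, so τ_n = 0.118959.
Rearranging for μ₀: μ₀ = (μ_n·τ_n − τ_data·x̄)/τ₀ = (15.0911·0.118959 − 0.087413·13.5) / 0.031546 = 0.615147/0.031546 ≈ 19.5.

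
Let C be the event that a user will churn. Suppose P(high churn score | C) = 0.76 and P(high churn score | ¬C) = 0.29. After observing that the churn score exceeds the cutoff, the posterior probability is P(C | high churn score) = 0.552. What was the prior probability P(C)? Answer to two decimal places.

Bayes' rule in odds form gives O(C|E) = O(C)·[P(E|C)/P(E|¬C)], hence O(C) = O(C|E)/LR.
Posterior odds = 0.552/(1−0.552) = 1.2321. LR = 0.76/0.29 = 2.6207.
Prior odds = 1.2321/2.6207 = 0.4701, so P(C) = 0.4701/(1+0.4701) ≈ 0.32.

P(C) = 0.32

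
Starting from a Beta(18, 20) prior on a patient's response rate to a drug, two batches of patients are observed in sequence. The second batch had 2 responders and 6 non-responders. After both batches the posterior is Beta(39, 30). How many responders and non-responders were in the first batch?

Sequential conjugate updates are equivalent to a single update on the pooled data, so total successes = posterior α − prior α and total failures = posterior β − prior β.
Total across both batches: 39−18=21 responders, 30−20=10 non-responders.
Subtract the second batch: 21−2=19 responders and 10−6=4 non-responders.

19 responders and 4 non-responders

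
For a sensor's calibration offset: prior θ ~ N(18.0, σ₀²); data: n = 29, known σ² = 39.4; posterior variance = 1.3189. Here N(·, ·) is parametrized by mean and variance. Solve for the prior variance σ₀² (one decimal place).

σ₀² = 45.1

For the Normal–Normal model with known σ², precisions add: τ_n = τ₀ + n/σ².
So 1/σ₀² = 1/1.3189 − 29/39.4 = 0.758208 − 0.736041 = 0.022167.
Hence σ₀² = 1/0.022167 ≈ 45.1.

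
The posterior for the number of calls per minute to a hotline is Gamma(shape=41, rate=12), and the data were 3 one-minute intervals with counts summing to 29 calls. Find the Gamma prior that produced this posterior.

Gamma–Poisson conjugacy: posterior shape = α + Σxᵢ, posterior rate = β + n.
So α = 41 − 29 = 12 and β = 12 − 3 = 9.

Gamma(shape=12, rate=9)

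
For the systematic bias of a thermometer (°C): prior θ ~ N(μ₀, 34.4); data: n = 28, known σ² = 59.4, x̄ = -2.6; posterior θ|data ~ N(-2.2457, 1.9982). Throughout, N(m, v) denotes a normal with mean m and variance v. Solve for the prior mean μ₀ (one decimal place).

The posterior mean is a precision-weighted average: μ_n = (τ₀μ₀ + τ_data·x̄)/(τ₀+τ_data), with τ₀=1/σ₀² and τ_data=n/σ².
Here τ₀ = 1/34.4 = 0.029070 and τ_data = 28/59.4 = 0.471380, so τ_n = 0.500450.
Rearranging for μ₀: μ₀ = (μ_n·τ_n − τ_data·x̄)/τ₀ = (-2.2457·0.500450 − 0.471380·-2.6) / 0.029070 = 0.101727/0.029070 ≈ 3.5.

μ₀ = 3.5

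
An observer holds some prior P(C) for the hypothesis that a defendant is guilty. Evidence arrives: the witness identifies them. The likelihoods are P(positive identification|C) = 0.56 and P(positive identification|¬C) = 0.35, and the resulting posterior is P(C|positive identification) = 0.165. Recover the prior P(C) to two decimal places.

Bayes' rule in odds form gives O(C|E) = O(C)·[P(E|C)/P(E|¬C)], hence O(C) = O(C|E)/LR.
Posterior odds = 0.165/(1−0.165) = 0.1976. LR = 0.56/0.35 = 1.6000.
Prior odds = 0.1976/1.6000 = 0.1235, so P(C) = 0.1235/(1+0.1235) ≈ 0.11.

P(C) = 0.11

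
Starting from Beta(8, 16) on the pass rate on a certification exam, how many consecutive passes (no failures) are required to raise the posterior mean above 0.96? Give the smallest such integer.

k = 377

After k passes and 0 failures the posterior is Beta(8+k, 16), with mean (8+k)/(8+16+k).
Set (8+k)/(24+k) > 0.96 and solve: k > (0.96·24 − 8)/(1 − 0.96) = 376.000.
The smallest integer exceeding 376.000 is 377.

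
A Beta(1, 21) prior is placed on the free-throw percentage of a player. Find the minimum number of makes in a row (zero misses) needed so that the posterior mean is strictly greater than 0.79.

k = 79

After k makes and 0 misses the posterior is Beta(1+k, 21), with mean (1+k)/(1+21+k).
Set (1+k)/(22+k) > 0.79 and solve: k > (0.79·22 − 1)/(1 − 0.79) = 78.000.
The smallest integer exceeding 78.000 is 79.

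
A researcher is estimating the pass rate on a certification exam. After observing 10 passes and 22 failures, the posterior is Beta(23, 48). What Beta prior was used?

Beta(13, 26)

Under Beta–binomial conjugacy the posterior parameters are (α+s, β+f).
Subtract the data counts: 23−10=13, 48−22=26.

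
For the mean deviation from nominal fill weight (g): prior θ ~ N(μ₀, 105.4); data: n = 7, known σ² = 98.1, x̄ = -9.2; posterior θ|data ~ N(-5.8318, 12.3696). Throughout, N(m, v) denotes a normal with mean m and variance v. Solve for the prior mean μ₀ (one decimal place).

μ₀ = 19.5

The posterior mean is a precision-weighted average: μ_n = (τ₀μ₀ + τ_data·x̄)/(τ₀+τ_data), with τ₀=1/σ₀² and τ_data=n/σ².
Here τ₀ = 1/105.4 = 0.009488 and τ_data = 7/98.1 = 0.071356, so τ_n = 0.080844.
Rearranging for μ₀: μ₀ = (μ_n·τ_n − τ_data·x̄)/τ₀ = (-5.8318·0.080844 − 0.071356·-9.2) / 0.009488 = 0.185009/0.009488 ≈ 19.5.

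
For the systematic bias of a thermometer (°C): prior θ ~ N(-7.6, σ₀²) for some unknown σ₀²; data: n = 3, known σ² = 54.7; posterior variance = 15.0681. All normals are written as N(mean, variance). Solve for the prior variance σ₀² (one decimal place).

σ₀² = 86.8

Posterior precision equals prior precision plus data precision: 1/σ_n² = 1/σ₀² + n/σ².
So 1/σ₀² = 1/15.0681 − 3/54.7 = 0.066365 − 0.054845 = 0.011520.
Hence σ₀² = 1/0.011520 ≈ 86.8.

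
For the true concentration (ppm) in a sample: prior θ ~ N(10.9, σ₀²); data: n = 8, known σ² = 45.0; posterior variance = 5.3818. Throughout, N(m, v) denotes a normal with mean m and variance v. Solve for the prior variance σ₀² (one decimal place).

σ₀² = 124.5

For the Normal–Normal model with known σ², precisions add: τ_n = τ₀ + n/σ².
So 1/σ₀² = 1/5.3818 − 8/45.0 = 0.185811 − 0.177778 = 0.008033.
Hence σ₀² = 1/0.008033 ≈ 124.5.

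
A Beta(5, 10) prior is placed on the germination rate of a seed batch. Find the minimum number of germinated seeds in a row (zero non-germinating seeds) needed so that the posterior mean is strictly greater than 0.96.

After k germinated seeds and 0 non-germinating seeds the posterior is Beta(5+k, 10), with mean (5+k)/(5+10+k).
Set (5+k)/(15+k) > 0.96 and solve: k > (0.96·15 − 5)/(1 − 0.96) = 235.000.
The smallest integer exceeding 235.000 is 236.

k = 236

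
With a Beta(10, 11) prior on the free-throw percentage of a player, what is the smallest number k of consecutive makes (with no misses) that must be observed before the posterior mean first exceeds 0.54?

k = 3

After k makes and 0 misses the posterior is Beta(10+k, 11), with mean (10+k)/(10+11+k).
Set (10+k)/(21+k) > 0.54 and solve: k > (0.54·21 − 10)/(1 − 0.54) = 2.913.
The smallest integer exceeding 2.913 is 3, and checking k=3: (13)/(24) = 0.5417 > 0.54.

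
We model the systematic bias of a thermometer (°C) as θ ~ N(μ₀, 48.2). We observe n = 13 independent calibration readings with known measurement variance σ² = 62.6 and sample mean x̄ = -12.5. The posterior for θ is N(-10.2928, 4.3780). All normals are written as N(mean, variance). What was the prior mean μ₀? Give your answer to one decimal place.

μ₀ = 11.8

The posterior mean is a precision-weighted average: μ_n = (τ₀μ₀ + τ_data·x̄)/(τ₀+τ_data), with τ₀=1/σ₀² and τ_data=n/σ².
Here τ₀ = 1/48.2 = 0.020747 and τ_data = 13/62.6 = 0.207668, so τ_n = 0.228415.
Rearranging for μ₀: μ₀ = (μ_n·τ_n − τ_data·x̄)/τ₀ = (-10.2928·0.228415 − 0.207668·-12.5) / 0.020747 = 0.244820/0.020747 ≈ 11.8.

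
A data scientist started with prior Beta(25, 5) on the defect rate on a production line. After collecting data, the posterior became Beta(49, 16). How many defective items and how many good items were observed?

24 defective items and 11 good items

Beta is conjugate to the binomial likelihood: posterior = Beta(α+s, β+f).
So s = 49 − 25 = 24 and f = 16 − 5 = 11.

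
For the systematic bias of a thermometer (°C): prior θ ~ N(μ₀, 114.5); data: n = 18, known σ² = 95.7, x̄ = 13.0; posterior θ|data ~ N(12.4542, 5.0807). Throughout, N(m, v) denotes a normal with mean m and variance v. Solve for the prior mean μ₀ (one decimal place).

μ₀ = 0.7

With known observation variance, the Normal–Normal posterior has precision τ_n = τ₀ + n/σ² and mean μ_n = (τ₀μ₀ + (n/σ²)x̄)/τ_n.
Here τ₀ = 1/114.5 = 0.008734 and τ_data = 18/95.7 = 0.188088, so τ_n = 0.196822.
Rearranging for μ₀: μ₀ = (μ_n·τ_n − τ_data·x̄)/τ₀ = (12.4542·0.196822 − 0.188088·13.0) / 0.008734 = 0.006117/0.008734 ≈ 0.7.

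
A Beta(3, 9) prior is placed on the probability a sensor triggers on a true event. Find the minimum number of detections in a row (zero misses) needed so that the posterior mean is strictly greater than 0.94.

After k detections and 0 misses the posterior is Beta(3+k, 9), with mean (3+k)/(3+9+k).
Set (3+k)/(12+k) > 0.94 and solve: k > (0.94·12 − 3)/(1 − 0.94) = 138.000.
The smallest integer exceeding 138.000 is 139.

k = 139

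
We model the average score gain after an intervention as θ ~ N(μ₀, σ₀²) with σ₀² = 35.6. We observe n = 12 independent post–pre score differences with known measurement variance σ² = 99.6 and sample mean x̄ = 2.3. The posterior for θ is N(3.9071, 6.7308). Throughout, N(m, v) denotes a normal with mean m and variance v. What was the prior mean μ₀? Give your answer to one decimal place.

μ₀ = 10.8

The posterior mean is a precision-weighted average: μ_n = (τ₀μ₀ + τ_data·x̄)/(τ₀+τ_data), with τ₀=1/σ₀² and τ_data=n/σ².
Here τ₀ = 1/35.6 = 0.028090 and τ_data = 12/99.6 = 0.120482, so τ_n = 0.148572.
Rearranging for μ₀: μ₀ = (μ_n·τ_n − τ_data·x̄)/τ₀ = (3.9071·0.148572 − 0.120482·2.3) / 0.028090 = 0.303377/0.028090 ≈ 10.8.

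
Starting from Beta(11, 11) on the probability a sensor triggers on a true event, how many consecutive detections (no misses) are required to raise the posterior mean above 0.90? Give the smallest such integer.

k = 89

After k detections and 0 misses the posterior is Beta(11+k, 11), with mean (11+k)/(11+11+k).
Set (11+k)/(22+k) > 0.90 and solve: k > (0.90·22 − 11)/(1 − 0.90) = 88.000.
The smallest integer exceeding 88.000 is 89, and checking k=89: (100)/(111) = 0.9009 > 0.90.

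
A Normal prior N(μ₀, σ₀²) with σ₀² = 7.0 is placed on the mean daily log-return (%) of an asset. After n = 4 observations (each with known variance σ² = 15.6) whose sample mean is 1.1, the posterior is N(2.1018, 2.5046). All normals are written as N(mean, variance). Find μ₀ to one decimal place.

μ₀ = 3.9

With known observation variance, the Normal–Normal posterior has precision τ_n = τ₀ + n/σ² and mean μ_n = (τ₀μ₀ + (n/σ²)x̄)/τ_n.
Here τ₀ = 1/7.0 = 0.142857 and τ_data = 4/15.6 = 0.256410, so τ_n = 0.399267.
Rearranging for μ₀: μ₀ = (μ_n·τ_n − τ_data·x̄)/τ₀ = (2.1018·0.399267 − 0.256410·1.1) / 0.142857 = 0.557128/0.142857 ≈ 3.9.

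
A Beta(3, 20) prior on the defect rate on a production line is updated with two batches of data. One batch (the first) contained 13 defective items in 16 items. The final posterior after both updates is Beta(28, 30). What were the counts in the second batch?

12 defective items and 7 good items

Because Beta–binomial updating is additive in the counts, the combined data contributed (α_post−α_prior, β_post−β_prior) successes and failures.
Total across both batches: 28−3=25 defective items, 30−20=10 good items.
Subtract the first batch: 25−13=12 defective items and 10−3=7 good items.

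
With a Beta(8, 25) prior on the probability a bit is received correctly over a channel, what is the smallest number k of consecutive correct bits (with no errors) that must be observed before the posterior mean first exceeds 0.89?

After k correct bits and 0 errors the posterior is Beta(8+k, 25), with mean (8+k)/(8+25+k).
Set (8+k)/(33+k) > 0.89 and solve: k > (0.89·33 − 8)/(1 − 0.89) = 194.273.
The smallest integer exceeding 194.273 is 195.

k = 195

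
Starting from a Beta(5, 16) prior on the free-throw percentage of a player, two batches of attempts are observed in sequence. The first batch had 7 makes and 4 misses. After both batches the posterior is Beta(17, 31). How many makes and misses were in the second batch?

5 makes and 11 misses

Because Beta–binomial updating is additive in the counts, the combined data contributed (α_post−α_prior, β_post−β_prior) successes and failures.
Total across both batches: 17−5=12 makes, 31−16=15 misses.
Subtract the first batch: 12−7=5 makes and 15−4=11 misses.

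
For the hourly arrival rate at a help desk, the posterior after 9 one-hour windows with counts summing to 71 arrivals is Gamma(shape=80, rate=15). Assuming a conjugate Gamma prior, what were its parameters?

Gamma–Poisson conjugacy: posterior shape = α + Σxᵢ, posterior rate = β + n.
So α = 80 − 71 = 9 and β = 15 − 9 = 6.

Gamma(shape=9, rate=6)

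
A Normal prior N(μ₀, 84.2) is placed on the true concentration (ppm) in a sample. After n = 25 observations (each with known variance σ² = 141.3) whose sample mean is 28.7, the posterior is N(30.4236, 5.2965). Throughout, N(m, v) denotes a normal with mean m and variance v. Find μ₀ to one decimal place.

μ₀ = 56.1

The posterior mean is a precision-weighted average: μ_n = (τ₀μ₀ + τ_data·x̄)/(τ₀+τ_data), with τ₀=1/σ₀² and τ_data=n/σ².
Here τ₀ = 1/84.2 = 0.011876 and τ_data = 25/141.3 = 0.176929, so τ_n = 0.188805.
Rearranging for μ₀: μ₀ = (μ_n·τ_n − τ_data·x̄)/τ₀ = (30.4236·0.188805 − 0.176929·28.7) / 0.011876 = 0.666265/0.011876 ≈ 56.1.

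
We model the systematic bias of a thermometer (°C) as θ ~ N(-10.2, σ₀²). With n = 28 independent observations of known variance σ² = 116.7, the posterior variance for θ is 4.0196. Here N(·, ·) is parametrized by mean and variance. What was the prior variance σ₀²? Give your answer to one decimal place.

Posterior precision equals prior precision plus data precision: 1/σ_n² = 1/σ₀² + n/σ².
So 1/σ₀² = 1/4.0196 − 28/116.7 = 0.248781 − 0.239931 = 0.008850.
Hence σ₀² = 1/0.008850 ≈ 113.0.

σ₀² = 113.0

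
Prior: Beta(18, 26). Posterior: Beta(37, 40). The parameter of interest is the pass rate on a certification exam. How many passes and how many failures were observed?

A Beta(α, β) prior with s successes and f failures in binomial data gives a Beta(α+s, β+f) posterior.
So s = 37 − 18 = 19 and f = 40 − 26 = 14.

19 passes and 14 failures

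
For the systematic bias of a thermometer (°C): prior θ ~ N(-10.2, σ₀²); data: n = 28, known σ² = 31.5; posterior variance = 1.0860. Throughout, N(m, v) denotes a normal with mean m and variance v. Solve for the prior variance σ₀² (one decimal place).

Posterior precision equals prior precision plus data precision: 1/σ_n² = 1/σ₀² + n/σ².
So 1/σ₀² = 1/1.0860 − 28/31.5 = 0.920810 − 0.888889 = 0.031921.
Hence σ₀² = 1/0.031921 ≈ 31.3.

σ₀² = 31.3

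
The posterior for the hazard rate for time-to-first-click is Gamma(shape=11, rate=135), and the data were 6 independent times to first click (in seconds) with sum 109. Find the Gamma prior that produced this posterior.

Gamma(shape=5, rate=26)

For an exponential likelihood with a Gamma(α, β) prior on the rate, n observations with total T give posterior Gamma(α+n, β+T).
So α = 11 − 6 = 5 and β = 135 − 109 = 26.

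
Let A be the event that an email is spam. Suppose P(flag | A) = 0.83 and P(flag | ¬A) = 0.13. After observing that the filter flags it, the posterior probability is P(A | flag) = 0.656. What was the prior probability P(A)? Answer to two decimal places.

In odds form, posterior odds = prior odds × likelihood ratio, so prior odds = posterior odds ÷ LR.
Posterior odds = 0.656/(1−0.656) = 1.9070. LR = 0.83/0.13 = 6.3846.
Prior odds = 1.9070/6.3846 = 0.2987, so P(A) = 0.2987/(1+0.2987) ≈ 0.23.

P(A) = 0.23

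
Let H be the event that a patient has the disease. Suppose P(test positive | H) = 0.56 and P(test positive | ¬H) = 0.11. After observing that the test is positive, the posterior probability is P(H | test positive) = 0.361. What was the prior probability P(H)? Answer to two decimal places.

Bayes' rule in odds form gives O(H|E) = O(H)·[P(E|H)/P(E|¬H)], hence O(H) = O(H|E)/LR.
Posterior odds = 0.361/(1−0.361) = 0.5649. LR = 0.56/0.11 = 5.0909.
Prior odds = 0.5649/5.0909 = 0.1110, so P(H) = 0.1110/(1+0.1110) ≈ 0.10.

P(H) = 0.10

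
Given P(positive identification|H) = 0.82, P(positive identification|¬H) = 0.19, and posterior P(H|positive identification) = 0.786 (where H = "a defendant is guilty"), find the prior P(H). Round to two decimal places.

P(H) = 0.46

In odds form, posterior odds = prior odds × likelihood ratio, so prior odds = posterior odds ÷ LR.
Posterior odds = 0.786/(1−0.786) = 3.6729. LR = 0.82/0.19 = 4.3158.
Prior odds = 3.6729/4.3158 = 0.8510, so P(H) = 0.8510/(1+0.8510) ≈ 0.46.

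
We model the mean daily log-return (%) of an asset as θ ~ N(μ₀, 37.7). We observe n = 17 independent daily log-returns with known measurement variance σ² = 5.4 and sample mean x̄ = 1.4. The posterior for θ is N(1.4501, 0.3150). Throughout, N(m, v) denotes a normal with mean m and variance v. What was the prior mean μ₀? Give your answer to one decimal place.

The posterior mean is a precision-weighted average: μ_n = (τ₀μ₀ + τ_data·x̄)/(τ₀+τ_data), with τ₀=1/σ₀² and τ_data=n/σ².
Here τ₀ = 1/37.7 = 0.026525 and τ_data = 17/5.4 = 3.148148, so τ_n = 3.174673.
Rearranging for μ₀: μ₀ = (μ_n·τ_n − τ_data·x̄)/τ₀ = (1.4501·3.174673 − 3.148148·1.4) / 0.026525 = 0.196186/0.026525 ≈ 7.4.

μ₀ = 7.4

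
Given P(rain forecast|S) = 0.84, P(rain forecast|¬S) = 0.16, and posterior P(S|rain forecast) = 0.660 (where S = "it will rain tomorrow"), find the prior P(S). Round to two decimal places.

In odds form, posterior odds = prior odds × likelihood ratio, so prior odds = posterior odds ÷ LR.
Posterior odds = 0.660/(1−0.660) = 1.9412. LR = 0.84/0.16 = 5.2500.
Prior odds = 1.9412/5.2500 = 0.3698, so P(S) = 0.3698/(1+0.3698) ≈ 0.27.

P(S) = 0.27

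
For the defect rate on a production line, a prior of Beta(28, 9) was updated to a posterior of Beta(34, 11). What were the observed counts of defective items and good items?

6 defective items and 2 good items

Beta is conjugate to the binomial likelihood: posterior = Beta(a+s, b+f).
Match parameters: s=34−28=6, f=11−9=2.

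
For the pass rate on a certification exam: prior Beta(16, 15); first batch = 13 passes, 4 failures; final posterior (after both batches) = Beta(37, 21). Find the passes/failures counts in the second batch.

Sequential conjugate updates are equivalent to a single update on the pooled data, so total successes = posterior α − prior α and total failures = posterior β − prior β.
Total across both batches: 37−16=21 passes, 21−15=6 failures.
Subtract the first batch: 21−13=8 passes and 6−4=2 failures.

8 passes and 2 failures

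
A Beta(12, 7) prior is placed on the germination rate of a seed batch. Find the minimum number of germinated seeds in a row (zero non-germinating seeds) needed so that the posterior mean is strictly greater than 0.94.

After k germinated seeds and 0 non-germinating seeds the posterior is Beta(12+k, 7), with mean (12+k)/(12+7+k).
Set (12+k)/(19+k) > 0.94 and solve: k > (0.94·19 − 12)/(1 − 0.94) = 97.667.
The smallest integer exceeding 97.667 is 98, and checking k=98: (110)/(117) = 0.9402 > 0.94.

k = 98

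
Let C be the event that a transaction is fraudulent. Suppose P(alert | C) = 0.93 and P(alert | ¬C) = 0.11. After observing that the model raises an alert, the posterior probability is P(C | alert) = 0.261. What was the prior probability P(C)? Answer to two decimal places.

P(C) = 0.04

Bayes' rule in odds form gives O(C|E) = O(C)·[P(E|C)/P(E|¬C)], hence O(C) = O(C|E)/LR.
Posterior odds = 0.261/(1−0.261) = 0.3532. LR = 0.93/0.11 = 8.4545.
Prior odds = 0.3532/8.4545 = 0.0418, so P(C) = 0.0418/(1+0.0418) ≈ 0.04.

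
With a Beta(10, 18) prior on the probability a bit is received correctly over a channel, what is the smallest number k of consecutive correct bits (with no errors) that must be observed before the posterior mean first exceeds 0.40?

k = 3

After k correct bits and 0 errors the posterior is Beta(10+k, 18), with mean (10+k)/(10+18+k).
Set (10+k)/(28+k) > 0.40 and solve: k > (0.40·28 − 10)/(1 − 0.40) = 2.000.
The smallest integer exceeding 2.000 is 3.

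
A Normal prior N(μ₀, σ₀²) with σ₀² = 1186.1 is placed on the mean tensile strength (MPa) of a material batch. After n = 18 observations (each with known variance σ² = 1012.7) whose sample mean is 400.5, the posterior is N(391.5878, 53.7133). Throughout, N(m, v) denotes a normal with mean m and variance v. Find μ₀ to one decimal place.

μ₀ = 203.7

The posterior mean is a precision-weighted average: μ_n = (τ₀μ₀ + τ_data·x̄)/(τ₀+τ_data), with τ₀=1/σ₀² and τ_data=n/σ².
Here τ₀ = 1/1186.1 = 0.000843 and τ_data = 18/1012.7 = 0.017774, so τ_n = 0.018617.
Rearranging for μ₀: μ₀ = (μ_n·τ_n − τ_data·x̄)/τ₀ = (391.5878·0.018617 − 0.017774·400.5) / 0.000843 = 0.171703/0.000843 ≈ 203.7.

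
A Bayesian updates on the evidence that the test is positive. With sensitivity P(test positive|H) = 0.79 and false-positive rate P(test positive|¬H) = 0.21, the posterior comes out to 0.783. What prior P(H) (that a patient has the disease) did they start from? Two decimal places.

In odds form, posterior odds = prior odds × likelihood ratio, so prior odds = posterior odds ÷ LR.
Posterior odds = 0.783/(1−0.783) = 3.6083. LR = 0.79/0.21 = 3.7619.
Prior odds = 3.6083/3.7619 = 0.9592, so P(H) = 0.9592/(1+0.9592) ≈ 0.49.

P(H) = 0.49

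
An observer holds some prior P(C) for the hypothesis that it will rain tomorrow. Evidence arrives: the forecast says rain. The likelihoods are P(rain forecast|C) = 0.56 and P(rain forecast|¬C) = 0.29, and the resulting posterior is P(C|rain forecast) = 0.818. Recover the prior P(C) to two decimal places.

P(C) = 0.70

In odds form, posterior odds = prior odds × likelihood ratio, so prior odds = posterior odds ÷ LR.
Posterior odds = 0.818/(1−0.818) = 4.4945. LR = 0.56/0.29 = 1.9310.
Prior odds = 4.4945/1.9310 = 2.3276, so P(C) = 2.3276/(1+2.3276) ≈ 0.70.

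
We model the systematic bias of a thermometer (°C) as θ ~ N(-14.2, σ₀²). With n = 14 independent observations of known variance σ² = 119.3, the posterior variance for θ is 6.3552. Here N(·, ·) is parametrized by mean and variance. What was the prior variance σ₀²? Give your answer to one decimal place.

For the Normal–Normal model with known σ², precisions add: τ_n = τ₀ + n/σ².
So 1/σ₀² = 1/6.3552 − 14/119.3 = 0.157351 − 0.117351 = 0.040000.
Hence σ₀² = 1/0.040000 ≈ 25.0.

σ₀² = 25.0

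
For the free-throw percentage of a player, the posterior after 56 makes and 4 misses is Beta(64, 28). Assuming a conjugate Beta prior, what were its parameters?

Under Beta–binomial conjugacy the posterior parameters are (α+s, β+f).
Subtract the data counts: 64−56=8, 28−4=24.

Beta(8, 24)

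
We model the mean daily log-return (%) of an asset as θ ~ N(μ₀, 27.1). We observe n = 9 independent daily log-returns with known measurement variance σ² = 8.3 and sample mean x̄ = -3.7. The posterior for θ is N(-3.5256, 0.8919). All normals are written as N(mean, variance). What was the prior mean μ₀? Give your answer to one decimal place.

With known observation variance, the Normal–Normal posterior has precision τ_n = τ₀ + n/σ² and mean μ_n = (τ₀μ₀ + (n/σ²)x̄)/τ_n.
Here τ₀ = 1/27.1 = 0.036900 and τ_data = 9/8.3 = 1.084337, so τ_n = 1.121237.
Rearranging for μ₀: μ₀ = (μ_n·τ_n − τ_data·x̄)/τ₀ = (-3.5256·1.121237 − 1.084337·-3.7) / 0.036900 = 0.059014/0.036900 ≈ 1.6.

μ₀ = 1.6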